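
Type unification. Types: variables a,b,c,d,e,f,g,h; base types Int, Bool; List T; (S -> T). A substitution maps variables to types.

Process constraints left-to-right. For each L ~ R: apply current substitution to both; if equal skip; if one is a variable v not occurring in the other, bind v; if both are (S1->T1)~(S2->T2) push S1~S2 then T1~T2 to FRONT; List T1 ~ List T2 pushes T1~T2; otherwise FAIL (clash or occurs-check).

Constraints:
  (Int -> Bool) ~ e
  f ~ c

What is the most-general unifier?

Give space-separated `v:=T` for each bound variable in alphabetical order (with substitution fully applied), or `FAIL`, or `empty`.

step 1: unify (Int -> Bool) ~ e  [subst: {-} | 1 pending]
  bind e := (Int -> Bool)
step 2: unify f ~ c  [subst: {e:=(Int -> Bool)} | 0 pending]
  bind f := c

Answer: e:=(Int -> Bool) f:=c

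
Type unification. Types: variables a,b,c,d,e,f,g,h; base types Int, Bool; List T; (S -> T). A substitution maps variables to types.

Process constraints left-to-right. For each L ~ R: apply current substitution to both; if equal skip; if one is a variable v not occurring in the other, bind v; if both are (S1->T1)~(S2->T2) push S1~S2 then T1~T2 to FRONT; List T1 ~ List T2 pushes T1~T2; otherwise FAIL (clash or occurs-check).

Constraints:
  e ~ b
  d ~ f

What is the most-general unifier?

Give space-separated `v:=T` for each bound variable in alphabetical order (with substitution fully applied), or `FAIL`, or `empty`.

step 1: unify e ~ b  [subst: {-} | 1 pending]
  bind e := b
step 2: unify d ~ f  [subst: {e:=b} | 0 pending]
  bind d := f

Answer: d:=f e:=b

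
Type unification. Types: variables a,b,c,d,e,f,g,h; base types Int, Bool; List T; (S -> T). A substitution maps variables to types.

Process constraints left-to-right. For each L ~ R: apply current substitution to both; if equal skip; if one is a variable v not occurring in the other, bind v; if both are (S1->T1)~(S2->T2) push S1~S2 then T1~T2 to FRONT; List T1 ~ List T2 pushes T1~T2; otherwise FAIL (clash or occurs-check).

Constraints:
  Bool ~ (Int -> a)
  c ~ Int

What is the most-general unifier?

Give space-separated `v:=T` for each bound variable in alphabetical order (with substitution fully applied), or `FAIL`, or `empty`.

Answer: FAIL

Derivation:
step 1: unify Bool ~ (Int -> a)  [subst: {-} | 1 pending]
  clash: Bool vs (Int -> a)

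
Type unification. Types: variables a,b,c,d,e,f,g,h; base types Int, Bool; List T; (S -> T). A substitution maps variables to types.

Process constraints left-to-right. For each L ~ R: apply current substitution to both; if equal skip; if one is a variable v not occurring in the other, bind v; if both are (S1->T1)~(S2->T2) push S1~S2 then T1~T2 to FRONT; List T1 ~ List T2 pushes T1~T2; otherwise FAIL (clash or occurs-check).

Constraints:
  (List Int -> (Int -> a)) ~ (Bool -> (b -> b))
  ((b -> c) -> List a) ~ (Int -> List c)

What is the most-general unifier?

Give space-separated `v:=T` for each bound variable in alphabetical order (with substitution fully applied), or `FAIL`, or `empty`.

step 1: unify (List Int -> (Int -> a)) ~ (Bool -> (b -> b))  [subst: {-} | 1 pending]
  -> decompose arrow: push List Int~Bool, (Int -> a)~(b -> b)
step 2: unify List Int ~ Bool  [subst: {-} | 2 pending]
  clash: List Int vs Bool

Answer: FAIL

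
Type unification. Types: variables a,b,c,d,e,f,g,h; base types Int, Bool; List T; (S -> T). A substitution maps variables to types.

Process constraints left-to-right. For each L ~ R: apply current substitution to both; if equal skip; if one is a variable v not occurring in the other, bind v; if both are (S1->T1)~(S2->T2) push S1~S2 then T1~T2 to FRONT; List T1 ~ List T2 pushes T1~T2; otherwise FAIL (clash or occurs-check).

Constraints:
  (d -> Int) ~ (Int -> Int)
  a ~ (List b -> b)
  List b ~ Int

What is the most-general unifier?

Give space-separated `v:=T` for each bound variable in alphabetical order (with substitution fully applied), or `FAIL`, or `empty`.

Answer: FAIL

Derivation:
step 1: unify (d -> Int) ~ (Int -> Int)  [subst: {-} | 2 pending]
  -> decompose arrow: push d~Int, Int~Int
step 2: unify d ~ Int  [subst: {-} | 3 pending]
  bind d := Int
step 3: unify Int ~ Int  [subst: {d:=Int} | 2 pending]
  -> identical, skip
step 4: unify a ~ (List b -> b)  [subst: {d:=Int} | 1 pending]
  bind a := (List b -> b)
step 5: unify List b ~ Int  [subst: {d:=Int, a:=(List b -> b)} | 0 pending]
  clash: List b vs Int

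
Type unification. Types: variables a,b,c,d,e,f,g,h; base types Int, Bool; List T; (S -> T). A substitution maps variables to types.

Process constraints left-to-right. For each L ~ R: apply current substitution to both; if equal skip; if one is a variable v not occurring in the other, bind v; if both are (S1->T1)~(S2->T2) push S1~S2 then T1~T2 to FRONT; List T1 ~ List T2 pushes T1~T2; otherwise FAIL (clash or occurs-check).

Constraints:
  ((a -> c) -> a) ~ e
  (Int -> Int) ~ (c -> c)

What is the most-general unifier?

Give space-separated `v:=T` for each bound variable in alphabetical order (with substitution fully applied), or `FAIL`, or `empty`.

step 1: unify ((a -> c) -> a) ~ e  [subst: {-} | 1 pending]
  bind e := ((a -> c) -> a)
step 2: unify (Int -> Int) ~ (c -> c)  [subst: {e:=((a -> c) -> a)} | 0 pending]
  -> decompose arrow: push Int~c, Int~c
step 3: unify Int ~ c  [subst: {e:=((a -> c) -> a)} | 1 pending]
  bind c := Int
step 4: unify Int ~ Int  [subst: {e:=((a -> c) -> a), c:=Int} | 0 pending]
  -> identical, skip

Answer: c:=Int e:=((a -> Int) -> a)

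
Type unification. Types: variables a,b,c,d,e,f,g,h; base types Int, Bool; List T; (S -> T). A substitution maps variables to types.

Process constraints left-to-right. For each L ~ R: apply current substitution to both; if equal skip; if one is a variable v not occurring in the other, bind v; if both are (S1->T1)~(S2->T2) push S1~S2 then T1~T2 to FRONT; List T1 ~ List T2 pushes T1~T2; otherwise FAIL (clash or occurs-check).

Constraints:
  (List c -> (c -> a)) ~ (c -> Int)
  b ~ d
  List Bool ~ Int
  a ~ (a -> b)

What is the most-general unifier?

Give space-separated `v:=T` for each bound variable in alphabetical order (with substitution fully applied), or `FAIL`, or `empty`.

step 1: unify (List c -> (c -> a)) ~ (c -> Int)  [subst: {-} | 3 pending]
  -> decompose arrow: push List c~c, (c -> a)~Int
step 2: unify List c ~ c  [subst: {-} | 4 pending]
  occurs-check fail

Answer: FAIL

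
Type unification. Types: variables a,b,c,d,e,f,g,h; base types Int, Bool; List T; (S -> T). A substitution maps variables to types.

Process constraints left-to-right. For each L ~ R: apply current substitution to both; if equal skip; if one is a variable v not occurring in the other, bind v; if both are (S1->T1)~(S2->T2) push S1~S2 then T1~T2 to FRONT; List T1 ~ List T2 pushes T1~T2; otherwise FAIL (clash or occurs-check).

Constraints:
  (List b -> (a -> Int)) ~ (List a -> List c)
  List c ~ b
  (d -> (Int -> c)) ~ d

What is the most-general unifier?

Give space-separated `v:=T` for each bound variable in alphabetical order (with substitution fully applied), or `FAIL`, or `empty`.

Answer: FAIL

Derivation:
step 1: unify (List b -> (a -> Int)) ~ (List a -> List c)  [subst: {-} | 2 pending]
  -> decompose arrow: push List b~List a, (a -> Int)~List c
step 2: unify List b ~ List a  [subst: {-} | 3 pending]
  -> decompose List: push b~a
step 3: unify b ~ a  [subst: {-} | 3 pending]
  bind b := a
step 4: unify (a -> Int) ~ List c  [subst: {b:=a} | 2 pending]
  clash: (a -> Int) vs List c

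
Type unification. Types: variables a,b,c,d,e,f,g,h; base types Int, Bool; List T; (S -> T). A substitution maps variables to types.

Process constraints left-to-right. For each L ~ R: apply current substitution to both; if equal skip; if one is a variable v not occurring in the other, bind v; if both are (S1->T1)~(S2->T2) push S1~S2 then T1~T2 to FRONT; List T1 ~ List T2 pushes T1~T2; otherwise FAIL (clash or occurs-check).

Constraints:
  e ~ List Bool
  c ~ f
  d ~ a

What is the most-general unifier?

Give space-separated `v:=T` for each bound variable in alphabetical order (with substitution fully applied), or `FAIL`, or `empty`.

Answer: c:=f d:=a e:=List Bool

Derivation:
step 1: unify e ~ List Bool  [subst: {-} | 2 pending]
  bind e := List Bool
step 2: unify c ~ f  [subst: {e:=List Bool} | 1 pending]
  bind c := f
step 3: unify d ~ a  [subst: {e:=List Bool, c:=f} | 0 pending]
  bind d := a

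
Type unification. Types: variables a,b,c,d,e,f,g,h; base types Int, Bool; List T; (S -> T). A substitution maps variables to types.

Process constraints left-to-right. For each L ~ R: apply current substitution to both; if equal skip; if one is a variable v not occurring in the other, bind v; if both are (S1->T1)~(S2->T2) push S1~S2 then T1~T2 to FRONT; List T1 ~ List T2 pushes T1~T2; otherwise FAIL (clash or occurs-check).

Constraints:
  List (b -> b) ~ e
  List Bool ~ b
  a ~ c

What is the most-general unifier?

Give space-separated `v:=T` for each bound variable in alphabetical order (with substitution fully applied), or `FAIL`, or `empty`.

step 1: unify List (b -> b) ~ e  [subst: {-} | 2 pending]
  bind e := List (b -> b)
step 2: unify List Bool ~ b  [subst: {e:=List (b -> b)} | 1 pending]
  bind b := List Bool
step 3: unify a ~ c  [subst: {e:=List (b -> b), b:=List Bool} | 0 pending]
  bind a := c

Answer: a:=c b:=List Bool e:=List (List Bool -> List Bool)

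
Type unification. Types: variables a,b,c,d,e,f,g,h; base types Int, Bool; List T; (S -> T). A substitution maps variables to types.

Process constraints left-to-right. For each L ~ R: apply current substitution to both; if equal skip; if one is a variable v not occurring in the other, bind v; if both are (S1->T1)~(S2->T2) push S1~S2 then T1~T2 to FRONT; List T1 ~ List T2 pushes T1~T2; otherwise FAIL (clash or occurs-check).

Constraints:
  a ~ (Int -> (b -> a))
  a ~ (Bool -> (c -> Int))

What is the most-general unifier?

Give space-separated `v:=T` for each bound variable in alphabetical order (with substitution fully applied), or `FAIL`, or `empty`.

step 1: unify a ~ (Int -> (b -> a))  [subst: {-} | 1 pending]
  occurs-check fail: a in (Int -> (b -> a))

Answer: FAIL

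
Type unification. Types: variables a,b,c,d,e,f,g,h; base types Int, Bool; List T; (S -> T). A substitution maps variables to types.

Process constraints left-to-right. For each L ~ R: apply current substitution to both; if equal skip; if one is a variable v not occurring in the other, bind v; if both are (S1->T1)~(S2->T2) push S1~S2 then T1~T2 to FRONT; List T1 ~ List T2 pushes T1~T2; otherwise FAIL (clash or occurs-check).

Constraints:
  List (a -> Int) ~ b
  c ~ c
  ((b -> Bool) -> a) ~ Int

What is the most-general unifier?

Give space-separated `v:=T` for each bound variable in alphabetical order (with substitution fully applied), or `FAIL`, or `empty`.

step 1: unify List (a -> Int) ~ b  [subst: {-} | 2 pending]
  bind b := List (a -> Int)
step 2: unify c ~ c  [subst: {b:=List (a -> Int)} | 1 pending]
  -> identical, skip
step 3: unify ((List (a -> Int) -> Bool) -> a) ~ Int  [subst: {b:=List (a -> Int)} | 0 pending]
  clash: ((List (a -> Int) -> Bool) -> a) vs Int

Answer: FAIL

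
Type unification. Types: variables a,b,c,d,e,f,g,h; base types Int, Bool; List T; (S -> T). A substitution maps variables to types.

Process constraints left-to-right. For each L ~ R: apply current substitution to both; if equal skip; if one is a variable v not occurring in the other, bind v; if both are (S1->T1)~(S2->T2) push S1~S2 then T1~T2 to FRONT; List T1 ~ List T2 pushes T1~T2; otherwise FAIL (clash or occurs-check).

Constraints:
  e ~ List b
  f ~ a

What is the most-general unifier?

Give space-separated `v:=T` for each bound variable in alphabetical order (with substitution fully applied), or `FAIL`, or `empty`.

Answer: e:=List b f:=a

Derivation:
step 1: unify e ~ List b  [subst: {-} | 1 pending]
  bind e := List b
step 2: unify f ~ a  [subst: {e:=List b} | 0 pending]
  bind f := a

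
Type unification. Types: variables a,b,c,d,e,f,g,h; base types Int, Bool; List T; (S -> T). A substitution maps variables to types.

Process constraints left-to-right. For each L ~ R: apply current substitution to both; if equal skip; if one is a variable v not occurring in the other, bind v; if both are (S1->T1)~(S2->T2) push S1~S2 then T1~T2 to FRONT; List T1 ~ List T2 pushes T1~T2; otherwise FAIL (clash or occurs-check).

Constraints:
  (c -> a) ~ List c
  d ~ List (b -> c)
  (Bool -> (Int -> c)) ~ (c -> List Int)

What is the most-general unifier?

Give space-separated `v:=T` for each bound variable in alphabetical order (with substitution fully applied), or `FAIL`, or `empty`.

step 1: unify (c -> a) ~ List c  [subst: {-} | 2 pending]
  clash: (c -> a) vs List c

Answer: FAIL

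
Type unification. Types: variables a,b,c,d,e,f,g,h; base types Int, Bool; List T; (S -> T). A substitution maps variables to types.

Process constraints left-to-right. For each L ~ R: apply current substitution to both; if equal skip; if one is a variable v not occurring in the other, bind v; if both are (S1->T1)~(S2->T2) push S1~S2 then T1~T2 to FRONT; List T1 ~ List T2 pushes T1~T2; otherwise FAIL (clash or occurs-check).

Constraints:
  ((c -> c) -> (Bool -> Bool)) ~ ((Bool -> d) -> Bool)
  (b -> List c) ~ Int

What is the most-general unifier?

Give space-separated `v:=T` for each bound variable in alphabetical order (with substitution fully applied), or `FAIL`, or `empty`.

step 1: unify ((c -> c) -> (Bool -> Bool)) ~ ((Bool -> d) -> Bool)  [subst: {-} | 1 pending]
  -> decompose arrow: push (c -> c)~(Bool -> d), (Bool -> Bool)~Bool
step 2: unify (c -> c) ~ (Bool -> d)  [subst: {-} | 2 pending]
  -> decompose arrow: push c~Bool, c~d
step 3: unify c ~ Bool  [subst: {-} | 3 pending]
  bind c := Bool
step 4: unify Bool ~ d  [subst: {c:=Bool} | 2 pending]
  bind d := Bool
step 5: unify (Bool -> Bool) ~ Bool  [subst: {c:=Bool, d:=Bool} | 1 pending]
  clash: (Bool -> Bool) vs Bool

Answer: FAIL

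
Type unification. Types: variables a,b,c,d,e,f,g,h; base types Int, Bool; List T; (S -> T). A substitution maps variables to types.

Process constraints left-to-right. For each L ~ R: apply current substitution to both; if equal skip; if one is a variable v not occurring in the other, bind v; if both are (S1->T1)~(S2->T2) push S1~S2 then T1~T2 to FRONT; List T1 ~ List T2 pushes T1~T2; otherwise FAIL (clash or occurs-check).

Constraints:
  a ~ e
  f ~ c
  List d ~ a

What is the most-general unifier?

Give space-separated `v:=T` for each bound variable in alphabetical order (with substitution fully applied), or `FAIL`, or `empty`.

Answer: a:=List d e:=List d f:=c

Derivation:
step 1: unify a ~ e  [subst: {-} | 2 pending]
  bind a := e
step 2: unify f ~ c  [subst: {a:=e} | 1 pending]
  bind f := c
step 3: unify List d ~ e  [subst: {a:=e, f:=c} | 0 pending]
  bind e := List d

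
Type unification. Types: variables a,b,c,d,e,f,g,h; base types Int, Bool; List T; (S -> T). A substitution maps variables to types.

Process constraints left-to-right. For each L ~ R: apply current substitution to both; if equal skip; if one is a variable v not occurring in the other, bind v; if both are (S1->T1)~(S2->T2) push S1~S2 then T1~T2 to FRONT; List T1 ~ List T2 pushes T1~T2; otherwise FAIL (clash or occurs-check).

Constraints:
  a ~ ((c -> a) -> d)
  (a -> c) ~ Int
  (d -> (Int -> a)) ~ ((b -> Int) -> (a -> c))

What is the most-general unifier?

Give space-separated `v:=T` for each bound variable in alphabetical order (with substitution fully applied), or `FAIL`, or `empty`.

Answer: FAIL

Derivation:
step 1: unify a ~ ((c -> a) -> d)  [subst: {-} | 2 pending]
  occurs-check fail: a in ((c -> a) -> d)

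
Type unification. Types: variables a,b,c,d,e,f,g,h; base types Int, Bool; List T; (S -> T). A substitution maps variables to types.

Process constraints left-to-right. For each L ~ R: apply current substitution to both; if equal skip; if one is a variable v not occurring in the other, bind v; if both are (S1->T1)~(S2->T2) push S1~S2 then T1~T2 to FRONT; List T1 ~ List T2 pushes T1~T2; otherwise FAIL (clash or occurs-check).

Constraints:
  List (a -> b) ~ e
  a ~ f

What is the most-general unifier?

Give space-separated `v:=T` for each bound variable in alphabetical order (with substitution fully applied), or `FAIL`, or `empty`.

Answer: a:=f e:=List (f -> b)

Derivation:
step 1: unify List (a -> b) ~ e  [subst: {-} | 1 pending]
  bind e := List (a -> b)
step 2: unify a ~ f  [subst: {e:=List (a -> b)} | 0 pending]
  bind a := f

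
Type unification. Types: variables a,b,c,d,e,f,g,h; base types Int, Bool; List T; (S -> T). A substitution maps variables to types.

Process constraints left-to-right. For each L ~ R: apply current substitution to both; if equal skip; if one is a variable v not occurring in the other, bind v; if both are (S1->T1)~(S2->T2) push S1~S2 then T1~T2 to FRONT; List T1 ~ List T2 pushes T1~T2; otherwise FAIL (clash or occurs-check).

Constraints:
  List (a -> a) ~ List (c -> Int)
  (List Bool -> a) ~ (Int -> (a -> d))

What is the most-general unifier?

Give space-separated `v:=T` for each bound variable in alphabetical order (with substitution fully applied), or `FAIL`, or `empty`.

step 1: unify List (a -> a) ~ List (c -> Int)  [subst: {-} | 1 pending]
  -> decompose List: push (a -> a)~(c -> Int)
step 2: unify (a -> a) ~ (c -> Int)  [subst: {-} | 1 pending]
  -> decompose arrow: push a~c, a~Int
step 3: unify a ~ c  [subst: {-} | 2 pending]
  bind a := c
step 4: unify c ~ Int  [subst: {a:=c} | 1 pending]
  bind c := Int
step 5: unify (List Bool -> Int) ~ (Int -> (Int -> d))  [subst: {a:=c, c:=Int} | 0 pending]
  -> decompose arrow: push List Bool~Int, Int~(Int -> d)
step 6: unify List Bool ~ Int  [subst: {a:=c, c:=Int} | 1 pending]
  clash: List Bool vs Int

Answer: FAIL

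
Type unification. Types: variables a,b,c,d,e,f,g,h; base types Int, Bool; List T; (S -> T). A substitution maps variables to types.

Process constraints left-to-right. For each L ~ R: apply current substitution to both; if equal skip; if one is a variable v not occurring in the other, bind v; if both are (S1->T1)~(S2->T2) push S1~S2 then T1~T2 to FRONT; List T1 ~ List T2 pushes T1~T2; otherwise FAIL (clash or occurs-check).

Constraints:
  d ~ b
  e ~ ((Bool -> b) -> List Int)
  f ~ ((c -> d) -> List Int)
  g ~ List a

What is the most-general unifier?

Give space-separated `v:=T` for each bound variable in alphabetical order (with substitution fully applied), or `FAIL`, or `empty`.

Answer: d:=b e:=((Bool -> b) -> List Int) f:=((c -> b) -> List Int) g:=List a

Derivation:
step 1: unify d ~ b  [subst: {-} | 3 pending]
  bind d := b
step 2: unify e ~ ((Bool -> b) -> List Int)  [subst: {d:=b} | 2 pending]
  bind e := ((Bool -> b) -> List Int)
step 3: unify f ~ ((c -> b) -> List Int)  [subst: {d:=b, e:=((Bool -> b) -> List Int)} | 1 pending]
  bind f := ((c -> b) -> List Int)
step 4: unify g ~ List a  [subst: {d:=b, e:=((Bool -> b) -> List Int), f:=((c -> b) -> List Int)} | 0 pending]
  bind g := List a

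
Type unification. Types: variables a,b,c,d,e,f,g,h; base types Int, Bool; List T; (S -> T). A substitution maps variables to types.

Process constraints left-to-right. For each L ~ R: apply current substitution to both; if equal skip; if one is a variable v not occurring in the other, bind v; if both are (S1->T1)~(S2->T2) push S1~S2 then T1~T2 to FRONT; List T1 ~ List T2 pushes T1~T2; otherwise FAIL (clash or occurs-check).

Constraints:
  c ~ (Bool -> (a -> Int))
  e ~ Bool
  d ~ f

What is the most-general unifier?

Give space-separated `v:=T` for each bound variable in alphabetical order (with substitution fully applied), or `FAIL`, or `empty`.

Answer: c:=(Bool -> (a -> Int)) d:=f e:=Bool

Derivation:
step 1: unify c ~ (Bool -> (a -> Int))  [subst: {-} | 2 pending]
  bind c := (Bool -> (a -> Int))
step 2: unify e ~ Bool  [subst: {c:=(Bool -> (a -> Int))} | 1 pending]
  bind e := Bool
step 3: unify d ~ f  [subst: {c:=(Bool -> (a -> Int)), e:=Bool} | 0 pending]
  bind d := f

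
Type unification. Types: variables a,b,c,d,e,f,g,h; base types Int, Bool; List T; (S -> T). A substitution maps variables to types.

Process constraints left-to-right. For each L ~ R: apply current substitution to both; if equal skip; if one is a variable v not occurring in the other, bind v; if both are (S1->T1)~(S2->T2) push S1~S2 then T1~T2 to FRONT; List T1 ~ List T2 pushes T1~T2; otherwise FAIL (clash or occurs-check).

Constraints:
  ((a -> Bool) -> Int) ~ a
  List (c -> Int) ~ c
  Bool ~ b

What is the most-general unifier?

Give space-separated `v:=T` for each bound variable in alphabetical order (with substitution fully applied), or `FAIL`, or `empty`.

Answer: FAIL

Derivation:
step 1: unify ((a -> Bool) -> Int) ~ a  [subst: {-} | 2 pending]
  occurs-check fail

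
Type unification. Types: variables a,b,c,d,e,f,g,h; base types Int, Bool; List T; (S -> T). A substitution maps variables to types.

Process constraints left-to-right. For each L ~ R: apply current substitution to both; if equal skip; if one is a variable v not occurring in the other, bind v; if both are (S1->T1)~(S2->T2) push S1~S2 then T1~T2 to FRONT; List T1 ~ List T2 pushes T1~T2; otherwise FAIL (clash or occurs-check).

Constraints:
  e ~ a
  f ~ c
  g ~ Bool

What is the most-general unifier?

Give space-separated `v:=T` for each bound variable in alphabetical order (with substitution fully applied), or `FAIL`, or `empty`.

step 1: unify e ~ a  [subst: {-} | 2 pending]
  bind e := a
step 2: unify f ~ c  [subst: {e:=a} | 1 pending]
  bind f := c
step 3: unify g ~ Bool  [subst: {e:=a, f:=c} | 0 pending]
  bind g := Bool

Answer: e:=a f:=c g:=Bool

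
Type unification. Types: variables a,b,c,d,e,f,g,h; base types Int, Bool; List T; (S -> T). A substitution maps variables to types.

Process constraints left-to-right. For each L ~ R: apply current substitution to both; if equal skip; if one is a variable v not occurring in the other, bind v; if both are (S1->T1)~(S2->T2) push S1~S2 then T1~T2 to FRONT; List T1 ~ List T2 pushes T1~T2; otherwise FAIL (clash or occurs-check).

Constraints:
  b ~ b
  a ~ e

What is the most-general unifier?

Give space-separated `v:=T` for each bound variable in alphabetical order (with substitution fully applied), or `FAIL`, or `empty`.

step 1: unify b ~ b  [subst: {-} | 1 pending]
  -> identical, skip
step 2: unify a ~ e  [subst: {-} | 0 pending]
  bind a := e

Answer: a:=e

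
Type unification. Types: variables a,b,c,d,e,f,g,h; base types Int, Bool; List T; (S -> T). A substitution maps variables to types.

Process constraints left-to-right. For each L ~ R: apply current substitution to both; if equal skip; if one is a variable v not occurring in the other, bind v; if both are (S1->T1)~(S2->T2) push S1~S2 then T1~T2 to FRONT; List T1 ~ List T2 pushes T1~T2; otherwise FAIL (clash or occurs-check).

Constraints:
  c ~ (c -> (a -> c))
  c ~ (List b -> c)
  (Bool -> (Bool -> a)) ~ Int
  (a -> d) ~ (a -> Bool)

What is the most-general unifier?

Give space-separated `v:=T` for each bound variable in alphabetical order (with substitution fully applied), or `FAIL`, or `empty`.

Answer: FAIL

Derivation:
step 1: unify c ~ (c -> (a -> c))  [subst: {-} | 3 pending]
  occurs-check fail: c in (c -> (a -> c))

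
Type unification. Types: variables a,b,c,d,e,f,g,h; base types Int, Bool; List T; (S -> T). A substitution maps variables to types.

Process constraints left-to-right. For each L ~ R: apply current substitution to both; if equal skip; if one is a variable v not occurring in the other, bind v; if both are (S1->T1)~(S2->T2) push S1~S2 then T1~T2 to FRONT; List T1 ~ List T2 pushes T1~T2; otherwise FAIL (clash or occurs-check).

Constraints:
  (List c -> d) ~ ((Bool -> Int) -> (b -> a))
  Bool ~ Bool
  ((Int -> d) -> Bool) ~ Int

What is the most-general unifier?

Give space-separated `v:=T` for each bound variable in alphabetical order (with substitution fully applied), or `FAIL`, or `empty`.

step 1: unify (List c -> d) ~ ((Bool -> Int) -> (b -> a))  [subst: {-} | 2 pending]
  -> decompose arrow: push List c~(Bool -> Int), d~(b -> a)
step 2: unify List c ~ (Bool -> Int)  [subst: {-} | 3 pending]
  clash: List c vs (Bool -> Int)

Answer: FAIL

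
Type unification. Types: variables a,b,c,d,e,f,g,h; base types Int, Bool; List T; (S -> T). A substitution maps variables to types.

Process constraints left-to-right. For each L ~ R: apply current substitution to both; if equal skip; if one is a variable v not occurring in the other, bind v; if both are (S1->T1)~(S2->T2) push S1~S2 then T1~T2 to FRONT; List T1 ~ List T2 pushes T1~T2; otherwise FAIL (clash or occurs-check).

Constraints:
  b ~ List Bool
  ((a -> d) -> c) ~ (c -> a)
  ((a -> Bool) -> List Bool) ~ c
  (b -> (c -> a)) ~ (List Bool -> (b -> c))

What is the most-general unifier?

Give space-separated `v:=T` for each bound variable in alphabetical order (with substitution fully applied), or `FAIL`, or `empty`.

step 1: unify b ~ List Bool  [subst: {-} | 3 pending]
  bind b := List Bool
step 2: unify ((a -> d) -> c) ~ (c -> a)  [subst: {b:=List Bool} | 2 pending]
  -> decompose arrow: push (a -> d)~c, c~a
step 3: unify (a -> d) ~ c  [subst: {b:=List Bool} | 3 pending]
  bind c := (a -> d)
step 4: unify (a -> d) ~ a  [subst: {b:=List Bool, c:=(a -> d)} | 2 pending]
  occurs-check fail

Answer: FAIL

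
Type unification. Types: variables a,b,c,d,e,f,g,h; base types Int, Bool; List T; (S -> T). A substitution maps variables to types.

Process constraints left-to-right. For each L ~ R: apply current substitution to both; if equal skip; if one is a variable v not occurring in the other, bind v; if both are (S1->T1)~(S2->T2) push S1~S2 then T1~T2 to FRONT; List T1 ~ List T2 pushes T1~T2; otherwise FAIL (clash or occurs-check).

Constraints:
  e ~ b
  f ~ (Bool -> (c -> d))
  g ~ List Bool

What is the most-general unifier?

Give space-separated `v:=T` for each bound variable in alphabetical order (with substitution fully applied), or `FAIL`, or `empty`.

Answer: e:=b f:=(Bool -> (c -> d)) g:=List Bool

Derivation:
step 1: unify e ~ b  [subst: {-} | 2 pending]
  bind e := b
step 2: unify f ~ (Bool -> (c -> d))  [subst: {e:=b} | 1 pending]
  bind f := (Bool -> (c -> d))
step 3: unify g ~ List Bool  [subst: {e:=b, f:=(Bool -> (c -> d))} | 0 pending]
  bind g := List Bool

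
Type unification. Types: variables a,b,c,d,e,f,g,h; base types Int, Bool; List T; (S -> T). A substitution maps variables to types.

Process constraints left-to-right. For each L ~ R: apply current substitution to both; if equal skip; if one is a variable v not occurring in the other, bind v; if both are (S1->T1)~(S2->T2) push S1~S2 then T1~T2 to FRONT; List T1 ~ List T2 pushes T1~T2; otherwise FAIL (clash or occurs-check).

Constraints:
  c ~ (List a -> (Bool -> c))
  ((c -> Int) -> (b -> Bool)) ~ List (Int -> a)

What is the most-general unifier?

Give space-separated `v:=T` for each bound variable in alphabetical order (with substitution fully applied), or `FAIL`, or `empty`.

step 1: unify c ~ (List a -> (Bool -> c))  [subst: {-} | 1 pending]
  occurs-check fail: c in (List a -> (Bool -> c))

Answer: FAIL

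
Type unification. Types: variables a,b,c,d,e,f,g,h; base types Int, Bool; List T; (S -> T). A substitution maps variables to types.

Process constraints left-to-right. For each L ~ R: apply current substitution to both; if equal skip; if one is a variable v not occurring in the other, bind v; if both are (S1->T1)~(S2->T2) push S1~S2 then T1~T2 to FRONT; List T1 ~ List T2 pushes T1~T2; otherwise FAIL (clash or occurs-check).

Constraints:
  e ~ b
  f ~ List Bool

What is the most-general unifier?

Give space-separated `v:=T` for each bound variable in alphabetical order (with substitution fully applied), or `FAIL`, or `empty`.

Answer: e:=b f:=List Bool

Derivation:
step 1: unify e ~ b  [subst: {-} | 1 pending]
  bind e := b
step 2: unify f ~ List Bool  [subst: {e:=b} | 0 pending]
  bind f := List Bool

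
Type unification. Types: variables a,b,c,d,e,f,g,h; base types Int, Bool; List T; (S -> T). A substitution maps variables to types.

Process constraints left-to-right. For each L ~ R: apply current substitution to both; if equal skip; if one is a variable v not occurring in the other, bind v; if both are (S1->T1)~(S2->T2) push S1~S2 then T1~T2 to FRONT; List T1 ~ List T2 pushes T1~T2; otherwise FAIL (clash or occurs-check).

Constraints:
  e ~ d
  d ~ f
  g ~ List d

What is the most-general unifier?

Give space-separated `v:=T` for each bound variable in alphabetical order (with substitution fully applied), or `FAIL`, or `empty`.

step 1: unify e ~ d  [subst: {-} | 2 pending]
  bind e := d
step 2: unify d ~ f  [subst: {e:=d} | 1 pending]
  bind d := f
step 3: unify g ~ List f  [subst: {e:=d, d:=f} | 0 pending]
  bind g := List f

Answer: d:=f e:=f g:=List f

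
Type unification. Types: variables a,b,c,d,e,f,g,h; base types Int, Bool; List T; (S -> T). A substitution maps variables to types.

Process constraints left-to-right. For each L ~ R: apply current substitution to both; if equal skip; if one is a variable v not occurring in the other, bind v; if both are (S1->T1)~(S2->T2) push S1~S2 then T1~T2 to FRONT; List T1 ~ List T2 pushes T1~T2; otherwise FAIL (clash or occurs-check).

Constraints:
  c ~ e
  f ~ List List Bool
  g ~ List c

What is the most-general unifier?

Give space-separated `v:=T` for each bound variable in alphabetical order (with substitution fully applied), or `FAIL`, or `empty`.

step 1: unify c ~ e  [subst: {-} | 2 pending]
  bind c := e
step 2: unify f ~ List List Bool  [subst: {c:=e} | 1 pending]
  bind f := List List Bool
step 3: unify g ~ List e  [subst: {c:=e, f:=List List Bool} | 0 pending]
  bind g := List e

Answer: c:=e f:=List List Bool g:=List e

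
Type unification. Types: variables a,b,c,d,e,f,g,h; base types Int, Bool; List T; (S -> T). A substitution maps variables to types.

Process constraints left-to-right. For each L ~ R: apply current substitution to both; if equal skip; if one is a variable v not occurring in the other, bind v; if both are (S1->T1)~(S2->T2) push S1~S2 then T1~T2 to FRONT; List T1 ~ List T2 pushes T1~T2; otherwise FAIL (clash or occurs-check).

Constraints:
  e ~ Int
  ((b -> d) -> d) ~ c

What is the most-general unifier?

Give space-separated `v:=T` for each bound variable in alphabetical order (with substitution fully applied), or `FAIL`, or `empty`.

step 1: unify e ~ Int  [subst: {-} | 1 pending]
  bind e := Int
step 2: unify ((b -> d) -> d) ~ c  [subst: {e:=Int} | 0 pending]
  bind c := ((b -> d) -> d)

Answer: c:=((b -> d) -> d) e:=Int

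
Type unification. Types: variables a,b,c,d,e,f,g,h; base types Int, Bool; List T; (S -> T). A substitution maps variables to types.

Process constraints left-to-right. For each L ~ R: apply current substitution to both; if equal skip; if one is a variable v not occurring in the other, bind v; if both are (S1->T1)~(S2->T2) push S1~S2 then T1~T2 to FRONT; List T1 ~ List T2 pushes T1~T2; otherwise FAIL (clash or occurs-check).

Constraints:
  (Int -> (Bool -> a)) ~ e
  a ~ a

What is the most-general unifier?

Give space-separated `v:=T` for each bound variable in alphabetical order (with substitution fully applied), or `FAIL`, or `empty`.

Answer: e:=(Int -> (Bool -> a))

Derivation:
step 1: unify (Int -> (Bool -> a)) ~ e  [subst: {-} | 1 pending]
  bind e := (Int -> (Bool -> a))
step 2: unify a ~ a  [subst: {e:=(Int -> (Bool -> a))} | 0 pending]
  -> identical, skip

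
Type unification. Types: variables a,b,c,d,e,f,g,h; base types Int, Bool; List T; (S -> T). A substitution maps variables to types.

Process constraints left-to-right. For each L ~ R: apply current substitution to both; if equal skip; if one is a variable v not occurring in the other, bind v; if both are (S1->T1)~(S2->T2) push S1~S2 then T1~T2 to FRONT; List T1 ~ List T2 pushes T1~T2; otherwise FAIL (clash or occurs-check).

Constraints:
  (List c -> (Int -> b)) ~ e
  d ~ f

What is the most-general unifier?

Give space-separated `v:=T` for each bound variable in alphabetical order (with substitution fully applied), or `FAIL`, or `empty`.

Answer: d:=f e:=(List c -> (Int -> b))

Derivation:
step 1: unify (List c -> (Int -> b)) ~ e  [subst: {-} | 1 pending]
  bind e := (List c -> (Int -> b))
step 2: unify d ~ f  [subst: {e:=(List c -> (Int -> b))} | 0 pending]
  bind d := f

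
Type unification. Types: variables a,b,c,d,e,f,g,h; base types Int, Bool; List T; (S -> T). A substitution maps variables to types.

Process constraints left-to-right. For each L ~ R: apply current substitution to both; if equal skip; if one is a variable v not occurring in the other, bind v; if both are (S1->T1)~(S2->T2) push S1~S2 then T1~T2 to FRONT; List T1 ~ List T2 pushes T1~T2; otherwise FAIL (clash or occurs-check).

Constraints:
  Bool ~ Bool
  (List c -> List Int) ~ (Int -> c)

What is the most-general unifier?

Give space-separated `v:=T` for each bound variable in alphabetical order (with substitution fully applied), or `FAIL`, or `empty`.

step 1: unify Bool ~ Bool  [subst: {-} | 1 pending]
  -> identical, skip
step 2: unify (List c -> List Int) ~ (Int -> c)  [subst: {-} | 0 pending]
  -> decompose arrow: push List c~Int, List Int~c
step 3: unify List c ~ Int  [subst: {-} | 1 pending]
  clash: List c vs Int

Answer: FAIL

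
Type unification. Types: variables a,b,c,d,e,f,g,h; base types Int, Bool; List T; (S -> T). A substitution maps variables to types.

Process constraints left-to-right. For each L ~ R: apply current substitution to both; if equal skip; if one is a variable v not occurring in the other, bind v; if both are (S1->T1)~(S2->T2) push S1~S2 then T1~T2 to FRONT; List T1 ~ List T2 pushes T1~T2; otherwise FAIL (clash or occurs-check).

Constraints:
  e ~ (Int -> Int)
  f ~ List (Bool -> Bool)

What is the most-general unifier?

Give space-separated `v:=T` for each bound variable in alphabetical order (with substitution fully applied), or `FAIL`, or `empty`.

Answer: e:=(Int -> Int) f:=List (Bool -> Bool)

Derivation:
step 1: unify e ~ (Int -> Int)  [subst: {-} | 1 pending]
  bind e := (Int -> Int)
step 2: unify f ~ List (Bool -> Bool)  [subst: {e:=(Int -> Int)} | 0 pending]
  bind f := List (Bool -> Bool)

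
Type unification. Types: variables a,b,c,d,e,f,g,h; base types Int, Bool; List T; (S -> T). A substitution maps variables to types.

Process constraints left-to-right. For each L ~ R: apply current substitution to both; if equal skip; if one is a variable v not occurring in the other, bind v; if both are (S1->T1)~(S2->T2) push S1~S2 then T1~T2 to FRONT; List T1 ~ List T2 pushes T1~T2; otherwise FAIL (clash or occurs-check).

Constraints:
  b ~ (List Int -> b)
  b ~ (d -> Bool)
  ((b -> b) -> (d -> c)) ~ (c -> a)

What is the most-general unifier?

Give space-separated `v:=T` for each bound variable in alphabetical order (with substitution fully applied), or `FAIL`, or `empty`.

step 1: unify b ~ (List Int -> b)  [subst: {-} | 2 pending]
  occurs-check fail: b in (List Int -> b)

Answer: FAIL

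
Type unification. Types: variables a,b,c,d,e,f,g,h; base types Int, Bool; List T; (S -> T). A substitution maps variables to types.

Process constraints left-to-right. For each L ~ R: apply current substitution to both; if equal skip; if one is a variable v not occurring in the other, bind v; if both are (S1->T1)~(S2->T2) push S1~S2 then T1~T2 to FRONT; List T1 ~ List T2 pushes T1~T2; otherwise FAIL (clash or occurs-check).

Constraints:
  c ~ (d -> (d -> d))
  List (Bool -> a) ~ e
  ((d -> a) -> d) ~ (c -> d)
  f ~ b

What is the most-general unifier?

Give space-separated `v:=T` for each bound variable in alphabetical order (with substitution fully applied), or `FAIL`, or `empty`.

step 1: unify c ~ (d -> (d -> d))  [subst: {-} | 3 pending]
  bind c := (d -> (d -> d))
step 2: unify List (Bool -> a) ~ e  [subst: {c:=(d -> (d -> d))} | 2 pending]
  bind e := List (Bool -> a)
step 3: unify ((d -> a) -> d) ~ ((d -> (d -> d)) -> d)  [subst: {c:=(d -> (d -> d)), e:=List (Bool -> a)} | 1 pending]
  -> decompose arrow: push (d -> a)~(d -> (d -> d)), d~d
step 4: unify (d -> a) ~ (d -> (d -> d))  [subst: {c:=(d -> (d -> d)), e:=List (Bool -> a)} | 2 pending]
  -> decompose arrow: push d~d, a~(d -> d)
step 5: unify d ~ d  [subst: {c:=(d -> (d -> d)), e:=List (Bool -> a)} | 3 pending]
  -> identical, skip
step 6: unify a ~ (d -> d)  [subst: {c:=(d -> (d -> d)), e:=List (Bool -> a)} | 2 pending]
  bind a := (d -> d)
step 7: unify d ~ d  [subst: {c:=(d -> (d -> d)), e:=List (Bool -> a), a:=(d -> d)} | 1 pending]
  -> identical, skip
step 8: unify f ~ b  [subst: {c:=(d -> (d -> d)), e:=List (Bool -> a), a:=(d -> d)} | 0 pending]
  bind f := b

Answer: a:=(d -> d) c:=(d -> (d -> d)) e:=List (Bool -> (d -> d)) f:=b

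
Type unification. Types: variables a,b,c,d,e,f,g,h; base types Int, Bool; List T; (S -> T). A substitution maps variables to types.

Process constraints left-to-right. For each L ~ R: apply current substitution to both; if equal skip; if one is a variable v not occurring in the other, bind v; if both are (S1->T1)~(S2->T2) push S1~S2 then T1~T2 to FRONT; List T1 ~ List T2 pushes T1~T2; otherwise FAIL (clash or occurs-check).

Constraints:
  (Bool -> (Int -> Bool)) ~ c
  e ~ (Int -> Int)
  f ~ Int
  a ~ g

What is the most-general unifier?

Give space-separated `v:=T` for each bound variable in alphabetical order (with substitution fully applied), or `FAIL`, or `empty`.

step 1: unify (Bool -> (Int -> Bool)) ~ c  [subst: {-} | 3 pending]
  bind c := (Bool -> (Int -> Bool))
step 2: unify e ~ (Int -> Int)  [subst: {c:=(Bool -> (Int -> Bool))} | 2 pending]
  bind e := (Int -> Int)
step 3: unify f ~ Int  [subst: {c:=(Bool -> (Int -> Bool)), e:=(Int -> Int)} | 1 pending]
  bind f := Int
step 4: unify a ~ g  [subst: {c:=(Bool -> (Int -> Bool)), e:=(Int -> Int), f:=Int} | 0 pending]
  bind a := g

Answer: a:=g c:=(Bool -> (Int -> Bool)) e:=(Int -> Int) f:=Int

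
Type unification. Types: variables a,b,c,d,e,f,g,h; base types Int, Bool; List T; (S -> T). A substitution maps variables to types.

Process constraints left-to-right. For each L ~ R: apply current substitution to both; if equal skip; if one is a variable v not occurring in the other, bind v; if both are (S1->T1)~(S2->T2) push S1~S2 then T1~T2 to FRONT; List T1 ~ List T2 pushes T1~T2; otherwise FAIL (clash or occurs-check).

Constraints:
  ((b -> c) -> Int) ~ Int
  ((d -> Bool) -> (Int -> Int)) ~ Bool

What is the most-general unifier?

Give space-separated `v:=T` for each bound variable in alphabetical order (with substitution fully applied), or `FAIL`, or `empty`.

step 1: unify ((b -> c) -> Int) ~ Int  [subst: {-} | 1 pending]
  clash: ((b -> c) -> Int) vs Int

Answer: FAIL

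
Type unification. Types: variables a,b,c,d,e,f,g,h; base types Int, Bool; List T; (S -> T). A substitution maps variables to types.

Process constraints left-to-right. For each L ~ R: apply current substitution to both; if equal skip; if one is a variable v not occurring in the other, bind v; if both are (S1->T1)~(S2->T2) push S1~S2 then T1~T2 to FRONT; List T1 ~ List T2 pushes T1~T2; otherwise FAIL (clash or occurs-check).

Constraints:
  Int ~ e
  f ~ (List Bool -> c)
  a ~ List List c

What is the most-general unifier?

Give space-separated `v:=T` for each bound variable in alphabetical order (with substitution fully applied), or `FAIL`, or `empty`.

step 1: unify Int ~ e  [subst: {-} | 2 pending]
  bind e := Int
step 2: unify f ~ (List Bool -> c)  [subst: {e:=Int} | 1 pending]
  bind f := (List Bool -> c)
step 3: unify a ~ List List c  [subst: {e:=Int, f:=(List Bool -> c)} | 0 pending]
  bind a := List List c

Answer: a:=List List c e:=Int f:=(List Bool -> c)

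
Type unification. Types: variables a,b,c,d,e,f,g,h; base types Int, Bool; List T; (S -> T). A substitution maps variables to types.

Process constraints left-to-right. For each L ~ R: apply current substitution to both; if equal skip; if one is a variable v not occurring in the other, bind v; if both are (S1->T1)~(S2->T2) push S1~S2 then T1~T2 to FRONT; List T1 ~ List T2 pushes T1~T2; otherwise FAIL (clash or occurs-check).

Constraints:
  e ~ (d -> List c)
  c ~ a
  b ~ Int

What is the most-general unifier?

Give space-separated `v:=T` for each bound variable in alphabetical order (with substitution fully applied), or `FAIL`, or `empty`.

Answer: b:=Int c:=a e:=(d -> List a)

Derivation:
step 1: unify e ~ (d -> List c)  [subst: {-} | 2 pending]
  bind e := (d -> List c)
step 2: unify c ~ a  [subst: {e:=(d -> List c)} | 1 pending]
  bind c := a
step 3: unify b ~ Int  [subst: {e:=(d -> List c), c:=a} | 0 pending]
  bind b := Int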